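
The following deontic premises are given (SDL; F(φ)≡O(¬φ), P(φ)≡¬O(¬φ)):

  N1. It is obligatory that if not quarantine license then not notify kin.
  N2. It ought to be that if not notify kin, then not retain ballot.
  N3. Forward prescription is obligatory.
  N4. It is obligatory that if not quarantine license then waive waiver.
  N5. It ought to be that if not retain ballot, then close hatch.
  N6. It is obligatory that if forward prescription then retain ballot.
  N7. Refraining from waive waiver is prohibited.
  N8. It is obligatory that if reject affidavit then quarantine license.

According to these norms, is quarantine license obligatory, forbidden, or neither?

Premise 3 gives O(forward_prescription).
Premise 6 is O(forward_prescription → retain_ballot); since O(forward_prescription), deontic closure gives O(retain_ballot).
The contrapositive of premise 2 (O(¬notify_kin → ¬retain_ballot)) is O(retain_ballot → notify_kin), and O(retain_ballot) is already established, so O(notify_kin).
The contrapositive of premise 1 (O(¬quarantine_license → ¬notify_kin)) is O(notify_kin → quarantine_license), and O(notify_kin) is already established, so O(quarantine_license).
Premises 4, 5, 7, 8 do not contribute to this derivation.
Hence quarantine_license is obligatory.

Obligatory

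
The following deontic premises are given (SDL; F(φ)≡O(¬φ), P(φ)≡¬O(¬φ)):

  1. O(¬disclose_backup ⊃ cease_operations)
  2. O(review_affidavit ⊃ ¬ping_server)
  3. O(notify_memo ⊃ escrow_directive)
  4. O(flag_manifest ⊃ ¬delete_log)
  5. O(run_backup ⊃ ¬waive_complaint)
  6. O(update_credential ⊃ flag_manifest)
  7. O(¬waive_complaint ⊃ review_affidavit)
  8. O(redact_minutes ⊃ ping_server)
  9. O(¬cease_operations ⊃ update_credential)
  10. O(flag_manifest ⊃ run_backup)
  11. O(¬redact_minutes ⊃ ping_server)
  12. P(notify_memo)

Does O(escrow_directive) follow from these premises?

No

Premise 3 is O(notify_memo ⊃ escrow_directive), but O(notify_memo) is not derivable from the premises (the permission P(notify_memo) asserts only ¬O(¬notify_memo), not O(notify_memo)), so it does not yield O(escrow_directive).
No other premise forces O(escrow_directive). An ideal world satisfying every premise can still have escrow_directive false, so O(escrow_directive) is not derivable.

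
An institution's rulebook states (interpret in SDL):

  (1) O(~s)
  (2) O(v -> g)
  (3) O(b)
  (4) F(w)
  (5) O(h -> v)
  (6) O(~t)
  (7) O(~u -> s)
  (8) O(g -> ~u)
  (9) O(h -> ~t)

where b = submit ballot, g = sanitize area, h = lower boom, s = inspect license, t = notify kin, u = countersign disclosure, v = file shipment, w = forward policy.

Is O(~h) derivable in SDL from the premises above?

Premise 1 states O(~s) outright.
Premise 7, O(~u -> s), contraposes to O(~s -> u); with O(~s) we get O(u).
Premise 8 is O(g -> ~u); contrapositively O(u -> ~g). Since O(u) holds, K gives O(~g).
The contrapositive of premise 2 (O(v -> g)) is O(~g -> ~v), and O(~g) is already established, so O(~v).
Premise 5 is O(h -> v); contrapositively O(~v -> ~h). Since O(~v) holds, K gives O(~h).
Premises 3, 4, 6, 9 do not contribute to this derivation.
So O(~h) follows.

Yes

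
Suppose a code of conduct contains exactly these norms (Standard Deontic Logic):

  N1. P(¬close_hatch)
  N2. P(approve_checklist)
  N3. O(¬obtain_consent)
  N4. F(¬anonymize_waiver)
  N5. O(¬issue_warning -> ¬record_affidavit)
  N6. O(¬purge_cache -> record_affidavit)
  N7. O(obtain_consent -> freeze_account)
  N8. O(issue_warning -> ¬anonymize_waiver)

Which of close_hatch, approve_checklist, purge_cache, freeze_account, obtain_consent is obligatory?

purge_cache

Premise 4 is F(¬anonymize_waiver), i.e. O(anonymize_waiver).
Premise 8 is O(issue_warning -> ¬anonymize_waiver); contrapositively O(anonymize_waiver -> ¬issue_warning). Since O(anonymize_waiver) holds, K gives O(¬issue_warning).
With premise 5, O(¬issue_warning -> ¬record_affidavit), the K-axiom yields O(¬record_affidavit).
The contrapositive of premise 6 (O(¬purge_cache -> record_affidavit)) is O(¬record_affidavit -> purge_cache), and O(¬record_affidavit) is already established, so O(purge_cache).
So O(purge_cache) holds — purge_cache is obligatory. None of the other listed options is made obligatory by any chain of premises.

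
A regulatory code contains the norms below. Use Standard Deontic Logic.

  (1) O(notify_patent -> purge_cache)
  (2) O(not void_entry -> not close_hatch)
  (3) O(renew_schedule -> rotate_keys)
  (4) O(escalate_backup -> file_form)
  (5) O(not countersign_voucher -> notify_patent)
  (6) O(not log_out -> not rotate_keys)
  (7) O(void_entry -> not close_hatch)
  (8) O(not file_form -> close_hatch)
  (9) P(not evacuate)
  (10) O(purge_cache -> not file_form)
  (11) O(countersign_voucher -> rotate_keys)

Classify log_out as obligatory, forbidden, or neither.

Obligatory

By case analysis on void_entry: premise 7 gives O(void_entry -> not close_hatch) and premise 2 gives O(not void_entry -> not close_hatch), so O(not close_hatch) either way.
The contrapositive of premise 8 (O(not file_form -> close_hatch)) is O(not close_hatch -> file_form), and O(not close_hatch) is already established, so O(file_form).
The contrapositive of premise 10 (O(purge_cache -> not file_form)) is O(file_form -> not purge_cache), and O(file_form) is already established, so O(not purge_cache).
Premise 1 is O(notify_patent -> purge_cache); contrapositively O(not purge_cache -> not notify_patent). Since O(not purge_cache) holds, K gives O(not notify_patent).
The contrapositive of premise 5 (O(not countersign_voucher -> notify_patent)) is O(not notify_patent -> countersign_voucher), and O(not notify_patent) is already established, so O(countersign_voucher).
With premise 11, O(countersign_voucher -> rotate_keys), the K-axiom yields O(rotate_keys).
The contrapositive of premise 6 (O(not log_out -> not rotate_keys)) is O(rotate_keys -> log_out), and O(rotate_keys) is already established, so O(log_out).
Premises 3, 4, 9 do not contribute to this derivation.
Hence log_out is obligatory.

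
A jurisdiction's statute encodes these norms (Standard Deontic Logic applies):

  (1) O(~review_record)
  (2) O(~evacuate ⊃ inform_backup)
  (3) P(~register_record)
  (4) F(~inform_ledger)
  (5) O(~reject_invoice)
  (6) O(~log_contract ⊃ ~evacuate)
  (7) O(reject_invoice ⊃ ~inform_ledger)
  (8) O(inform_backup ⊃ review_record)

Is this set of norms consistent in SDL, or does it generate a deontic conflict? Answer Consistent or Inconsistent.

Premise 7 is O(reject_invoice ⊃ ~inform_ledger), but O(reject_invoice) is not derivable from the premises, so it does not yield O(~inform_ledger).
So O(~inform_ledger) is not derivable, and the apparent clash with O(inform_ledger) does not arise.
A world satisfying every obligation exists (e.g. evacuate=true, inform_backup=false, inform_ledger=true, log_contract=true, register_record=false, reject_invoice=false, review_record=false); no atom is both obligatory and forbidden, so the set is consistent.

Consistent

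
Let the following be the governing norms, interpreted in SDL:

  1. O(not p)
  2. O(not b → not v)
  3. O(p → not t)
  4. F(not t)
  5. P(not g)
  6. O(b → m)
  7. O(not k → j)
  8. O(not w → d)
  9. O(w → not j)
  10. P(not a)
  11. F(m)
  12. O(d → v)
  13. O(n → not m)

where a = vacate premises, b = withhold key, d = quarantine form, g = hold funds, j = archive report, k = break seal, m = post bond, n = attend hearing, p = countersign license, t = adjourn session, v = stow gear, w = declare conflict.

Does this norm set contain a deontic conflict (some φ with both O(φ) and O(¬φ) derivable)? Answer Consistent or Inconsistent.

Consistent

Premise 3 is O(p → not t), but O(p) is not derivable from the premises, so it does not yield O(not t).
So O(not t) is not derivable, and the apparent clash with O(t) does not arise.
A world satisfying every obligation exists (e.g. a=false, b=false, d=false, g=false, j=false, k=true, m=false, n=false, p=false, t=true, v=false, w=true); no atom is both obligatory and forbidden, so the set is consistent.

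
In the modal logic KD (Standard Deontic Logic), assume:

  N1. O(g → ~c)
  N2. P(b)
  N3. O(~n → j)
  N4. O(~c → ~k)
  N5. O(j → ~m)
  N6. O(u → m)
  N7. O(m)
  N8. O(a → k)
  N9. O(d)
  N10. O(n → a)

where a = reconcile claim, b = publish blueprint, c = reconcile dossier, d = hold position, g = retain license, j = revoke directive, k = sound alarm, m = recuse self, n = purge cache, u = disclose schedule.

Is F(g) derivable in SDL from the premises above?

Yes

Premise 7 gives O(m).
The contrapositive of premise 5 (O(j → ~m)) is O(m → ~j), and O(m) is already established, so O(~j).
The contrapositive of premise 3 (O(~n → j)) is O(~j → n), and O(~j) is already established, so O(n).
From O(n) and premise 10, O(n → a), we obtain O(a).
From O(a) and premise 8, O(a → k), we obtain O(k).
The contrapositive of premise 4 (O(~c → ~k)) is O(k → c), and O(k) is already established, so O(c).
The contrapositive of premise 1 (O(g → ~c)) is O(c → ~g), and O(c) is already established, so O(~g).
Premises 2, 6, 9 do not contribute to this derivation.
So O(~g) holds, i.e. F(g). The claim follows.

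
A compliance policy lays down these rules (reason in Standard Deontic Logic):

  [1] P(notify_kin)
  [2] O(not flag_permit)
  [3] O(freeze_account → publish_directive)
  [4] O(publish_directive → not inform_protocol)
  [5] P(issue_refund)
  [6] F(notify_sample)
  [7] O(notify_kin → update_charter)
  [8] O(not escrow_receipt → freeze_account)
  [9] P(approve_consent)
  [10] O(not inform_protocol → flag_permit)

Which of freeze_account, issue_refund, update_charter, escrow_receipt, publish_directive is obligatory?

Premise 2 gives O(not flag_permit).
The contrapositive of premise 10 (O(not inform_protocol → flag_permit)) is O(not flag_permit → inform_protocol), and O(not flag_permit) is already established, so O(inform_protocol).
The contrapositive of premise 4 (O(publish_directive → not inform_protocol)) is O(inform_protocol → not publish_directive), and O(inform_protocol) is already established, so O(not publish_directive).
Premise 3 is O(freeze_account → publish_directive); contrapositively O(not publish_directive → not freeze_account). Since O(not publish_directive) holds, K gives O(not freeze_account).
Premise 8 is O(not escrow_receipt → freeze_account); contrapositively O(not freeze_account → escrow_receipt). Since O(not freeze_account) holds, K gives O(escrow_receipt).
So O(escrow_receipt) holds — escrow_receipt is obligatory. None of the other listed options is made obligatory by any chain of premises.

escrow_receipt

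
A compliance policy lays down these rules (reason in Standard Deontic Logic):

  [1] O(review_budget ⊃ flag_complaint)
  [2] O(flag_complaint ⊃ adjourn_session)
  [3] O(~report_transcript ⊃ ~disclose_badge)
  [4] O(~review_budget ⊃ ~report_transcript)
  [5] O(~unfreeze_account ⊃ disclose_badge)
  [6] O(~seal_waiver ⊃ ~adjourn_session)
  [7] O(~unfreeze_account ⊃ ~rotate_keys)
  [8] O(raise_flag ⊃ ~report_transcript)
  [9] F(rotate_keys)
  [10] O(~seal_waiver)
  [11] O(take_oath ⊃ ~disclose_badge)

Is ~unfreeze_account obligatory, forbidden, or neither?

Forbidden

Premise 10 states O(~seal_waiver) outright.
Premise 6 is O(~seal_waiver ⊃ ~adjourn_session); since O(~seal_waiver), deontic closure gives O(~adjourn_session).
The contrapositive of premise 2 (O(flag_complaint ⊃ adjourn_session)) is O(~adjourn_session ⊃ ~flag_complaint), and O(~adjourn_session) is already established, so O(~flag_complaint).
Premise 1, O(review_budget ⊃ flag_complaint), contraposes to O(~flag_complaint ⊃ ~review_budget); with O(~flag_complaint) we get O(~review_budget).
From O(~review_budget) and premise 4, O(~review_budget ⊃ ~report_transcript), we obtain O(~report_transcript).
With premise 3, O(~report_transcript ⊃ ~disclose_badge), the K-axiom yields O(~disclose_badge).
Premise 5 is O(~unfreeze_account ⊃ disclose_badge); contrapositively O(~disclose_badge ⊃ unfreeze_account). Since O(~disclose_badge) holds, K gives O(unfreeze_account).
Premises 7, 8, 9, 11 do not contribute to this derivation.
Thus O(unfreeze_account), which is F(~unfreeze_account): ~unfreeze_account is forbidden.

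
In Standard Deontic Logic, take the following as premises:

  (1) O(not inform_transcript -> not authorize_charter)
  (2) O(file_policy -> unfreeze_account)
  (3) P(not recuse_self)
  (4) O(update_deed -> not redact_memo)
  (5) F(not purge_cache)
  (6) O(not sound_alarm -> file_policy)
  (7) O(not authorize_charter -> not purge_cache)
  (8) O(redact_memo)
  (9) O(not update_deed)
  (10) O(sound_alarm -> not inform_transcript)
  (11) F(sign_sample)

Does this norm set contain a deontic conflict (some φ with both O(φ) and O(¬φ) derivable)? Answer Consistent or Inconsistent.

Consistent

Premise 4 is O(update_deed -> not redact_memo), but O(update_deed) is not derivable from the premises, so it does not yield O(not redact_memo).
So O(not redact_memo) is not derivable, and the apparent clash with O(redact_memo) does not arise.
A world satisfying every obligation exists (e.g. authorize_charter=true, file_policy=true, inform_transcript=true, purge_cache=true, recuse_self=false, redact_memo=true, sign_sample=false, sound_alarm=false, unfreeze_account=true, update_deed=false); no atom is both obligatory and forbidden, so the set is consistent.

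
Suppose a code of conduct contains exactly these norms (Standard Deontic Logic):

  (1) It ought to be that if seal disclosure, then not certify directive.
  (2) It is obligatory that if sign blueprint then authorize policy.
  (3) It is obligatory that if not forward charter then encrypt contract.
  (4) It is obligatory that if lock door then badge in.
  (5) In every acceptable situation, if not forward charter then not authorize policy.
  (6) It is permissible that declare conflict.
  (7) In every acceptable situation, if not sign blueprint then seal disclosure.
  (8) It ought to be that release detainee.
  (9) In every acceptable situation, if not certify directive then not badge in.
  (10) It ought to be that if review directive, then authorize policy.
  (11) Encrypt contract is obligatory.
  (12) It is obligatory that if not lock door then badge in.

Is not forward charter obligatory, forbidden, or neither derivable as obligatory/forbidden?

By case analysis on ¬lock_door: premise 12 gives O(¬lock_door → badge_in) and premise 4 gives O(lock_door → badge_in), so O(badge_in) either way.
Premise 9 is O(¬certify_directive → ¬badge_in); contrapositively O(badge_in → certify_directive). Since O(badge_in) holds, K gives O(certify_directive).
Premise 1, O(seal_disclosure → ¬certify_directive), contraposes to O(certify_directive → ¬seal_disclosure); with O(certify_directive) we get O(¬seal_disclosure).
The contrapositive of premise 7 (O(¬sign_blueprint → seal_disclosure)) is O(¬seal_disclosure → sign_blueprint), and O(¬seal_disclosure) is already established, so O(sign_blueprint).
Premise 2 is O(sign_blueprint → authorize_policy); since O(sign_blueprint), deontic closure gives O(authorize_policy).
Premise 5, O(¬forward_charter → ¬authorize_policy), contraposes to O(authorize_policy → forward_charter); with O(authorize_policy) we get O(forward_charter).
Premises 3, 6, 8, 10, 11 do not contribute to this derivation.
Thus O(forward_charter), which is F(¬forward_charter): ¬forward_charter is forbidden.

Forbidden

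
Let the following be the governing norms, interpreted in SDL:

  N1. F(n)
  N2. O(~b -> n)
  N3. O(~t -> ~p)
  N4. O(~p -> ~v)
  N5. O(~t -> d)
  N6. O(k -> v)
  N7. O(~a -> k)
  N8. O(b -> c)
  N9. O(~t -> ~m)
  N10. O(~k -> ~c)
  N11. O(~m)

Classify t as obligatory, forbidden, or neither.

Obligatory

Premise 1, F(n), is equivalent to O(~n).
The contrapositive of premise 2 (O(~b -> n)) is O(~n -> b), and O(~n) is already established, so O(b).
Applying K to premise 8 (O(b -> c)) and O(b) yields O(c).
Premise 10 is O(~k -> ~c); contrapositively O(c -> k). Since O(c) holds, K gives O(k).
Premise 6 is O(k -> v); since O(k), deontic closure gives O(v).
The contrapositive of premise 4 (O(~p -> ~v)) is O(v -> p), and O(v) is already established, so O(p).
Premise 3, O(~t -> ~p), contraposes to O(p -> t); with O(p) we get O(t).
Premises 5, 7, 9, 11 do not contribute to this derivation.
Hence t is obligatory.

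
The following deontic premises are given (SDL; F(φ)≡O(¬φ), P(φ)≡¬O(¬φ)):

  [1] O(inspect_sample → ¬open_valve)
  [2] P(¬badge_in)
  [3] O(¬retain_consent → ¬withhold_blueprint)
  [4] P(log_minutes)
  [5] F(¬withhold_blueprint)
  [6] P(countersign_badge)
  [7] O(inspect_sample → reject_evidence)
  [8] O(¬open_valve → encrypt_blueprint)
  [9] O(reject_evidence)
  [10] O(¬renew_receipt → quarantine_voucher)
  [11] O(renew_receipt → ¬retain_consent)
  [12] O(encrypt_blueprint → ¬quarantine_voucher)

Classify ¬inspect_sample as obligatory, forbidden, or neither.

Premise 5 is F(¬withhold_blueprint), i.e. O(withhold_blueprint).
The contrapositive of premise 3 (O(¬retain_consent → ¬withhold_blueprint)) is O(withhold_blueprint → retain_consent), and O(withhold_blueprint) is already established, so O(retain_consent).
Premise 11 is O(renew_receipt → ¬retain_consent); contrapositively O(retain_consent → ¬renew_receipt). Since O(retain_consent) holds, K gives O(¬renew_receipt).
Premise 10 is O(¬renew_receipt → quarantine_voucher); since O(¬renew_receipt), deontic closure gives O(quarantine_voucher).
Premise 12, O(encrypt_blueprint → ¬quarantine_voucher), contraposes to O(quarantine_voucher → ¬encrypt_blueprint); with O(quarantine_voucher) we get O(¬encrypt_blueprint).
The contrapositive of premise 8 (O(¬open_valve → encrypt_blueprint)) is O(¬encrypt_blueprint → open_valve), and O(¬encrypt_blueprint) is already established, so O(open_valve).
The contrapositive of premise 1 (O(inspect_sample → ¬open_valve)) is O(open_valve → ¬inspect_sample), and O(open_valve) is already established, so O(¬inspect_sample).
Premises 2, 4, 6, 7, 9 do not contribute to this derivation.
Hence ¬inspect_sample is obligatory.

Obligatory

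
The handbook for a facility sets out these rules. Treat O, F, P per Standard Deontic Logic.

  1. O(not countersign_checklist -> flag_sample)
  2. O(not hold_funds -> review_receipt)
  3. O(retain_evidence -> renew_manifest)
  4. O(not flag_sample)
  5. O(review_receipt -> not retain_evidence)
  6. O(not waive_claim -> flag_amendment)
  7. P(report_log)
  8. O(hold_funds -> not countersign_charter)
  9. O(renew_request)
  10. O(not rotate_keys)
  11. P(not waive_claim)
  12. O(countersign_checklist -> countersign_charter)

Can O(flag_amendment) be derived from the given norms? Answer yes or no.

No

Premise 6 is O(not waive_claim -> flag_amendment), but O(not waive_claim) is not derivable from the premises (the permission P(not waive_claim) asserts only not O(waive_claim), not O(not waive_claim)), so it does not yield O(flag_amendment).
No other premise forces O(flag_amendment). An ideal world satisfying every premise can still have flag_amendment false, so O(flag_amendment) is not derivable.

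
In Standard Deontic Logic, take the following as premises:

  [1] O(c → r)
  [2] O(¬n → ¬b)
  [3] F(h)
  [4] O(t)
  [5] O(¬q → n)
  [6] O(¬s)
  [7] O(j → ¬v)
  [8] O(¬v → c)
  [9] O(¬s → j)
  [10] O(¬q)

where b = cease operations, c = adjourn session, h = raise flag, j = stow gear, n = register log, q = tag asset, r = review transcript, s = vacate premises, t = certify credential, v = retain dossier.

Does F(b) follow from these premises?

Premise 2 is O(¬n → ¬b), but O(¬n) is not derivable from the premises, so it does not yield O(¬b).
No other premise forces O(¬b). An ideal world satisfying every premise can still have b true, so F(b) is not derivable.

No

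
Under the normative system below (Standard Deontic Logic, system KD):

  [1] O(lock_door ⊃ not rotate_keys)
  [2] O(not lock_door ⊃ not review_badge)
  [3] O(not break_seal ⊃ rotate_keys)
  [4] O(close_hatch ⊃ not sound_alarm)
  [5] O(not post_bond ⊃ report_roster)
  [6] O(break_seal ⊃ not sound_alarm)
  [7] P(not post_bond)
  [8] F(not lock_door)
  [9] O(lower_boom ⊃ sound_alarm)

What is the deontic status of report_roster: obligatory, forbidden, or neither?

Neither

Premise 5 is O(not post_bond ⊃ report_roster), but O(not post_bond) is not derivable from the premises (the permission P(not post_bond) asserts only not O(post_bond), not O(not post_bond)), so it does not yield O(report_roster).
No premise or chain of K-axiom applications forces O(report_roster), and none forces O(not report_roster). So report_roster is neither obligatory nor forbidden under these norms.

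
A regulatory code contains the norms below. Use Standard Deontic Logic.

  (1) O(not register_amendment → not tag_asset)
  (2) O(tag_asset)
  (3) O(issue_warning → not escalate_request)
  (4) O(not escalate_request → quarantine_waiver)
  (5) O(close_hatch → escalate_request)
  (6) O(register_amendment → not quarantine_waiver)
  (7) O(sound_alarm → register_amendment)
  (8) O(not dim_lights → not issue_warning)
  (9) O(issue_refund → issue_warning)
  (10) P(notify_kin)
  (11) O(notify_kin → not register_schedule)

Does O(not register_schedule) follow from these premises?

Premise 11 is O(notify_kin → not register_schedule), but O(notify_kin) is not derivable from the premises (the permission P(notify_kin) asserts only not O(not notify_kin), not O(notify_kin)), so it does not yield O(not register_schedule).
No other premise forces O(not register_schedule). An ideal world satisfying every premise can still have not register_schedule false, so O(not register_schedule) is not derivable.

No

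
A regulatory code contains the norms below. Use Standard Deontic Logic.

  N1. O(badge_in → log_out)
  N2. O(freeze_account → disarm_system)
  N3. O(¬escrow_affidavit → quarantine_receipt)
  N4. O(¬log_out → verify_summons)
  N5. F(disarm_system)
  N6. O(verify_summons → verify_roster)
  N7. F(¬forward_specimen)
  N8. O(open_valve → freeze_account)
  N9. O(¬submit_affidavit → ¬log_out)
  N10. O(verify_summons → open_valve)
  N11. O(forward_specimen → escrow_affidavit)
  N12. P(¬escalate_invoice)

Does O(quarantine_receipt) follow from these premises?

Premise 3 is O(¬escrow_affidavit → quarantine_receipt), but O(¬escrow_affidavit) is not derivable from the premises, so it does not yield O(quarantine_receipt).
No other premise forces O(quarantine_receipt). An ideal world satisfying every premise can still have quarantine_receipt false, so O(quarantine_receipt) is not derivable.

No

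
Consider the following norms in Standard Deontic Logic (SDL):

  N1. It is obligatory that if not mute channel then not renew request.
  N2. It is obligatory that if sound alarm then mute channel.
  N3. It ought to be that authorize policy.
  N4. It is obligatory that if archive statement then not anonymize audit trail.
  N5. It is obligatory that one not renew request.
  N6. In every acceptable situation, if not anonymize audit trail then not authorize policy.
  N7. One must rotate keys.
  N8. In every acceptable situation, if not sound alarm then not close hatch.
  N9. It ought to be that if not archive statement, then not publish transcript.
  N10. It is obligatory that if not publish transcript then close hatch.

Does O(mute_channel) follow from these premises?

Yes

From premise 3 we have O(authorize_policy).
The contrapositive of premise 6 (O(¬anonymize_audit_trail → ¬authorize_policy)) is O(authorize_policy → anonymize_audit_trail), and O(authorize_policy) is already established, so O(anonymize_audit_trail).
The contrapositive of premise 4 (O(archive_statement → ¬anonymize_audit_trail)) is O(anonymize_audit_trail → ¬archive_statement), and O(anonymize_audit_trail) is already established, so O(¬archive_statement).
Applying K to premise 9 (O(¬archive_statement → ¬publish_transcript)) and O(¬archive_statement) yields O(¬publish_transcript).
Premise 10 is O(¬publish_transcript → close_hatch); since O(¬publish_transcript), deontic closure gives O(close_hatch).
Premise 8 is O(¬sound_alarm → ¬close_hatch); contrapositively O(close_hatch → sound_alarm). Since O(close_hatch) holds, K gives O(sound_alarm).
With premise 2, O(sound_alarm → mute_channel), the K-axiom yields O(mute_channel).
Premises 1, 5, 7 do not contribute to this derivation.
So O(mute_channel) follows.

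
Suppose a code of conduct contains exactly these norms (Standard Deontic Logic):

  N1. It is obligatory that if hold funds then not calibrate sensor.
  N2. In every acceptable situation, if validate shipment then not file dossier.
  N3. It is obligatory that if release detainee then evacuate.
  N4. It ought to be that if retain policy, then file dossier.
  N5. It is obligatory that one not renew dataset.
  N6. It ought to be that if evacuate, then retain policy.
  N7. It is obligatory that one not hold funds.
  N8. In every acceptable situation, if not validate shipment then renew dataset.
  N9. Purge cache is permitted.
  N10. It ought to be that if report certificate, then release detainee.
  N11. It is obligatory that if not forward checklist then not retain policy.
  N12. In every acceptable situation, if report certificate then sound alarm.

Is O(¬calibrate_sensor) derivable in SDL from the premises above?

No

Premise 1 is O(hold_funds → ¬calibrate_sensor), but O(hold_funds) is not derivable from the premises, so it does not yield O(¬calibrate_sensor).
No other premise forces O(¬calibrate_sensor). An ideal world satisfying every premise can still have ¬calibrate_sensor false, so O(¬calibrate_sensor) is not derivable.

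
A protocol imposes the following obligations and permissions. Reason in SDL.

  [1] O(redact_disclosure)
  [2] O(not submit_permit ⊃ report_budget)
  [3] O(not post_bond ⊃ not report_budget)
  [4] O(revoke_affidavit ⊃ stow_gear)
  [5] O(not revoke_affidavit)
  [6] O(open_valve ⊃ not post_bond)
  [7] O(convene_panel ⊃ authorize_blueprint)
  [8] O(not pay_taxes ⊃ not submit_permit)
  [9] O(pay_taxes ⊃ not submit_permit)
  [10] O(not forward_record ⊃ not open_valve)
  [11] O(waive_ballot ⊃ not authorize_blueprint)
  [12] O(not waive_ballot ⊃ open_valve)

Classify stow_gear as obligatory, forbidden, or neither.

Premise 4 is O(revoke_affidavit ⊃ stow_gear), but O(revoke_affidavit) is not derivable from the premises, so it does not yield O(stow_gear).
No premise or chain of K-axiom applications forces O(stow_gear), and none forces O(not stow_gear). So stow_gear is neither obligatory nor forbidden under these norms.

Neither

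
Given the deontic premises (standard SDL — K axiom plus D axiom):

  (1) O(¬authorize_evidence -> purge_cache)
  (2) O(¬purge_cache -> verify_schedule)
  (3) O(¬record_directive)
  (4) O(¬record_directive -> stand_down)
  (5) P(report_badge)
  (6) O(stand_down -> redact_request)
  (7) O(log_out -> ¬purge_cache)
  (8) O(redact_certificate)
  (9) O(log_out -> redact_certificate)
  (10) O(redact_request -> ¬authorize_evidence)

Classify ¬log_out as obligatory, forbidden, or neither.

Obligatory

Premise 3 gives O(¬record_directive).
Applying K to premise 4 (O(¬record_directive -> stand_down)) and O(¬record_directive) yields O(stand_down).
With premise 6, O(stand_down -> redact_request), the K-axiom yields O(redact_request).
With premise 10, O(redact_request -> ¬authorize_evidence), the K-axiom yields O(¬authorize_evidence).
Premise 1 is O(¬authorize_evidence -> purge_cache); since O(¬authorize_evidence), deontic closure gives O(purge_cache).
Premise 7 is O(log_out -> ¬purge_cache); contrapositively O(purge_cache -> ¬log_out). Since O(purge_cache) holds, K gives O(¬log_out).
Premises 2, 5, 8, 9 do not contribute to this derivation.
Hence ¬log_out is obligatory.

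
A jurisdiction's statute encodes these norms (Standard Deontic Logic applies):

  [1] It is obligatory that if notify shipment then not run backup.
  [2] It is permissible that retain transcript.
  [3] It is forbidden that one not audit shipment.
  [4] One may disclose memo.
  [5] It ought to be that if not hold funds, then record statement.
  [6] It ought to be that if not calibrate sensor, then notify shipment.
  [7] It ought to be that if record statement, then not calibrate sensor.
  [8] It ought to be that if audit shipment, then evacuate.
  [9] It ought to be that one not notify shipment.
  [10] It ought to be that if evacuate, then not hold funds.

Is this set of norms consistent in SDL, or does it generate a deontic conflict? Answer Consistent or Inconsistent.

Premise 9 states O(¬notify_shipment) outright.
Premise 6 is O(¬calibrate_sensor → notify_shipment); contrapositively O(¬notify_shipment → calibrate_sensor). Since O(¬notify_shipment) holds, K gives O(calibrate_sensor).
Premise 7, O(record_statement → ¬calibrate_sensor), contraposes to O(calibrate_sensor → ¬record_statement); with O(calibrate_sensor) we get O(¬record_statement).
The contrapositive of premise 5 (O(¬hold_funds → record_statement)) is O(¬record_statement → hold_funds), and O(¬record_statement) is already established, so O(hold_funds).
The contrapositive of premise 10 (O(evacuate → ¬hold_funds)) is O(hold_funds → ¬evacuate), and O(hold_funds) is already established, so O(¬evacuate).
The contrapositive of premise 8 (O(audit_shipment → evacuate)) is O(¬evacuate → ¬audit_shipment), and O(¬evacuate) is already established, so O(¬audit_shipment).
However, F(¬audit_shipment) at premise 3 amounts to O(audit_shipment).
We now have both O(¬audit_shipment) and O(audit_shipment) — audit_shipment is simultaneously obligatory and forbidden, violating the D-axiom.

Inconsistent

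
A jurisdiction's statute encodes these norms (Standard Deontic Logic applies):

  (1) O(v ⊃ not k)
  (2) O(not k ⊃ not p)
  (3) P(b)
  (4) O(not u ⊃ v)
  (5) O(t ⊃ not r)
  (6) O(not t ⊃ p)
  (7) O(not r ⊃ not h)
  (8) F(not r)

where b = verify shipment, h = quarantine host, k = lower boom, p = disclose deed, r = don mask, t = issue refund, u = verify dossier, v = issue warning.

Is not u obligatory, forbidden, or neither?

Forbidden

Premise 8, F(not r), is equivalent to O(r).
Premise 5, O(t ⊃ not r), contraposes to O(r ⊃ not t); with O(r) we get O(not t).
Applying K to premise 6 (O(not t ⊃ p)) and O(not t) yields O(p).
The contrapositive of premise 2 (O(not k ⊃ not p)) is O(p ⊃ k), and O(p) is already established, so O(k).
The contrapositive of premise 1 (O(v ⊃ not k)) is O(k ⊃ not v), and O(k) is already established, so O(not v).
The contrapositive of premise 4 (O(not u ⊃ v)) is O(not v ⊃ u), and O(not v) is already established, so O(u).
Premises 3, 7 do not contribute to this derivation.
Thus O(u), which is F(not u): not u is forbidden.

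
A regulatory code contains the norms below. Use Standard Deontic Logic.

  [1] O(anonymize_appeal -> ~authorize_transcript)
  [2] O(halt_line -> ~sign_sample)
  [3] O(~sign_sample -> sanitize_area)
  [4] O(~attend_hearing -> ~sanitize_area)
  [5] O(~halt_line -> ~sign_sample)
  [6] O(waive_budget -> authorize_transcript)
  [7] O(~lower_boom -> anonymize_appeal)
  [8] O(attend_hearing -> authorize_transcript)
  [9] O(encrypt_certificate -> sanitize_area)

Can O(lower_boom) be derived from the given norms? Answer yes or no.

Premises 5 and 2 are O(~halt_line -> ~sign_sample) and O(halt_line -> ~sign_sample); every ideal world satisfies ~halt_line or halt_line, so in either case ~sign_sample holds — hence O(~sign_sample).
Applying K to premise 3 (O(~sign_sample -> sanitize_area)) and O(~sign_sample) yields O(sanitize_area).
Premise 4 is O(~attend_hearing -> ~sanitize_area); contrapositively O(sanitize_area -> attend_hearing). Since O(sanitize_area) holds, K gives O(attend_hearing).
With premise 8, O(attend_hearing -> authorize_transcript), the K-axiom yields O(authorize_transcript).
Premise 1, O(anonymize_appeal -> ~authorize_transcript), contraposes to O(authorize_transcript -> ~anonymize_appeal); with O(authorize_transcript) we get O(~anonymize_appeal).
Premise 7 is O(~lower_boom -> anonymize_appeal); contrapositively O(~anonymize_appeal -> lower_boom). Since O(~anonymize_appeal) holds, K gives O(lower_boom).
Premises 6, 9 do not contribute to this derivation.
So O(lower_boom) follows.

Yes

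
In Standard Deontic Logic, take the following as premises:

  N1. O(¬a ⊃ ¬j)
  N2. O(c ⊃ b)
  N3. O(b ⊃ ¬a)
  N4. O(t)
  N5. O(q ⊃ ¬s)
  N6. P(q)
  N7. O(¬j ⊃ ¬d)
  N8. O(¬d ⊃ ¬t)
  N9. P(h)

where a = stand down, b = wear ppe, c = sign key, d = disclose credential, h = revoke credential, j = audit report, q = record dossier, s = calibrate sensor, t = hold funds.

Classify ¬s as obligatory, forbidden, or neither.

Premise 5 is O(q ⊃ ¬s), but O(q) is not derivable from the premises (the permission P(q) asserts only ¬O(¬q), not O(q)), so it does not yield O(¬s).
No premise or chain of K-axiom applications forces O(¬s), and none forces O(s). So ¬s is neither obligatory nor forbidden under these norms.

Neither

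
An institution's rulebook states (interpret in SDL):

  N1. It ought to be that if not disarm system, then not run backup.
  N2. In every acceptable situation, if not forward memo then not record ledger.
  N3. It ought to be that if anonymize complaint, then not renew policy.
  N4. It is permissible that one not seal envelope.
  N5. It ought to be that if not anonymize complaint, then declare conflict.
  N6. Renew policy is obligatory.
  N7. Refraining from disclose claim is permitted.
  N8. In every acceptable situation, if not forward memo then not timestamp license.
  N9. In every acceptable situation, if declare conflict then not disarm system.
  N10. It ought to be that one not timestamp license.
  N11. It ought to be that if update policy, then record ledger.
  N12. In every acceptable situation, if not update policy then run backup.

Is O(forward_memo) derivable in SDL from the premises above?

Yes

From premise 6 we have O(renew_policy).
Premise 3, O(anonymize_complaint → ¬renew_policy), contraposes to O(renew_policy → ¬anonymize_complaint); with O(renew_policy) we get O(¬anonymize_complaint).
From O(¬anonymize_complaint) and premise 5, O(¬anonymize_complaint → declare_conflict), we obtain O(declare_conflict).
Premise 9 is O(declare_conflict → ¬disarm_system); since O(declare_conflict), deontic closure gives O(¬disarm_system).
Applying K to premise 1 (O(¬disarm_system → ¬run_backup)) and O(¬disarm_system) yields O(¬run_backup).
The contrapositive of premise 12 (O(¬update_policy → run_backup)) is O(¬run_backup → update_policy), and O(¬run_backup) is already established, so O(update_policy).
Premise 11 is O(update_policy → record_ledger); since O(update_policy), deontic closure gives O(record_ledger).
Premise 2 is O(¬forward_memo → ¬record_ledger); contrapositively O(record_ledger → forward_memo). Since O(record_ledger) holds, K gives O(forward_memo).
Premises 4, 7, 8, 10 do not contribute to this derivation.
So O(forward_memo) follows.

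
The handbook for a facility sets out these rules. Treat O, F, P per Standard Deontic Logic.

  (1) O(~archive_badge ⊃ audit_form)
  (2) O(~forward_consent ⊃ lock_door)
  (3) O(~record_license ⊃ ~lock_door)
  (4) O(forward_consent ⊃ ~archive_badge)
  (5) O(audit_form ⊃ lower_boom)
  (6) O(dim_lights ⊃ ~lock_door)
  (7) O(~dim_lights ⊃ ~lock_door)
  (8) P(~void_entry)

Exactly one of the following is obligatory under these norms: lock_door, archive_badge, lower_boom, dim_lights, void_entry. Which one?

By case analysis on dim_lights: premise 6 gives O(dim_lights ⊃ ~lock_door) and premise 7 gives O(~dim_lights ⊃ ~lock_door), so O(~lock_door) either way.
The contrapositive of premise 2 (O(~forward_consent ⊃ lock_door)) is O(~lock_door ⊃ forward_consent), and O(~lock_door) is already established, so O(forward_consent).
With premise 4, O(forward_consent ⊃ ~archive_badge), the K-axiom yields O(~archive_badge).
Premise 1 is O(~archive_badge ⊃ audit_form); since O(~archive_badge), deontic closure gives O(audit_form).
With premise 5, O(audit_form ⊃ lower_boom), the K-axiom yields O(lower_boom).
So O(lower_boom) holds — lower_boom is obligatory. None of the other listed options is made obligatory by any chain of premises.

lower_boom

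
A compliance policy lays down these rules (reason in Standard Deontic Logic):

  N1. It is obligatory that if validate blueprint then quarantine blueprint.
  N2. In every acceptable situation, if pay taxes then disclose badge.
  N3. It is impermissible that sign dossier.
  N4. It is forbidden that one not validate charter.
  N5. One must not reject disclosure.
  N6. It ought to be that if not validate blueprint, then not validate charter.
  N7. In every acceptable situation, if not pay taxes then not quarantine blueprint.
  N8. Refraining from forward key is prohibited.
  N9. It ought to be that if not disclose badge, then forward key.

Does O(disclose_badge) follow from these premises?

Premise 4 is F(¬validate_charter), i.e. O(validate_charter).
Premise 6, O(¬validate_blueprint → ¬validate_charter), contraposes to O(validate_charter → validate_blueprint); with O(validate_charter) we get O(validate_blueprint).
Applying K to premise 1 (O(validate_blueprint → quarantine_blueprint)) and O(validate_blueprint) yields O(quarantine_blueprint).
Premise 7 is O(¬pay_taxes → ¬quarantine_blueprint); contrapositively O(quarantine_blueprint → pay_taxes). Since O(quarantine_blueprint) holds, K gives O(pay_taxes).
Premise 2 is O(pay_taxes → disclose_badge); since O(pay_taxes), deontic closure gives O(disclose_badge).
Premises 3, 5, 8, 9 do not contribute to this derivation.
So O(disclose_badge) follows.

Yes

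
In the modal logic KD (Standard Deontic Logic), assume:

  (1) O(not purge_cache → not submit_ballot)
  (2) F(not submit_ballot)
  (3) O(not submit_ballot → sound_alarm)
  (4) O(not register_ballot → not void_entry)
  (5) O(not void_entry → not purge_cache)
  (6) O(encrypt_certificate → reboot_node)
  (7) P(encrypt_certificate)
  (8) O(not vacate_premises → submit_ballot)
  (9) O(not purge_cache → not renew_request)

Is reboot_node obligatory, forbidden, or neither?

Premise 6 is O(encrypt_certificate → reboot_node), but O(encrypt_certificate) is not derivable from the premises (the permission P(encrypt_certificate) asserts only not O(not encrypt_certificate), not O(encrypt_certificate)), so it does not yield O(reboot_node).
No premise or chain of K-axiom applications forces O(reboot_node), and none forces O(not reboot_node). So reboot_node is neither obligatory nor forbidden under these norms.

Neither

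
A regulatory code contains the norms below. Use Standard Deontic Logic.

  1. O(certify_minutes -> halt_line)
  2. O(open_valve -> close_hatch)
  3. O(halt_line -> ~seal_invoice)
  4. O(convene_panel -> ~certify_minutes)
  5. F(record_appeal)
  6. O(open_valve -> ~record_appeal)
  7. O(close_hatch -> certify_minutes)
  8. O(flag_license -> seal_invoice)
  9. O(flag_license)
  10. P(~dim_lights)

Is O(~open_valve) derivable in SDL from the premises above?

Premise 9 gives O(flag_license).
From O(flag_license) and premise 8, O(flag_license -> seal_invoice), we obtain O(seal_invoice).
Premise 3, O(halt_line -> ~seal_invoice), contraposes to O(seal_invoice -> ~halt_line); with O(seal_invoice) we get O(~halt_line).
Premise 1 is O(certify_minutes -> halt_line); contrapositively O(~halt_line -> ~certify_minutes). Since O(~halt_line) holds, K gives O(~certify_minutes).
The contrapositive of premise 7 (O(close_hatch -> certify_minutes)) is O(~certify_minutes -> ~close_hatch), and O(~certify_minutes) is already established, so O(~close_hatch).
The contrapositive of premise 2 (O(open_valve -> close_hatch)) is O(~close_hatch -> ~open_valve), and O(~close_hatch) is already established, so O(~open_valve).
Premises 4, 5, 6, 10 do not contribute to this derivation.
So O(~open_valve) follows.

Yes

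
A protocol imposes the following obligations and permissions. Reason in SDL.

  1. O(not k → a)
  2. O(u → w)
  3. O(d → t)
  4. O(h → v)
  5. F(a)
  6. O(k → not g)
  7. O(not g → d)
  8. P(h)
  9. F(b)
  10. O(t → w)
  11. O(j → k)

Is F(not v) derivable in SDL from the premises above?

Premise 4 is O(h → v), but O(h) is not derivable from the premises (the permission P(h) asserts only not O(not h), not O(h)), so it does not yield O(v).
No other premise forces O(v). An ideal world satisfying every premise can still have not v true, so F(not v) is not derivable.

No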